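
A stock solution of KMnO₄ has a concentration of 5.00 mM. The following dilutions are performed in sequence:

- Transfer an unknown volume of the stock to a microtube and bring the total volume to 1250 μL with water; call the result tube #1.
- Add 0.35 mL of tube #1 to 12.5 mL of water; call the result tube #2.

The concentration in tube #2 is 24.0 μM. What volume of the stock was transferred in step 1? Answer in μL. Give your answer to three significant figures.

220 μL

Step 1: v brought to 1250 μL → factor = 1250 μL/v
Step 2: 0.35 mL + 12.5 mL = 12.85 mL total → factor 12.85/0.35 = 36.714
Product of known-step factors = 36.714
Overall factor = 5.00 mM / (24.0 μM) = 208.33
Step-1 factor = 208.33 / 36.714 = 5.6744
v = 1250 μL / 5.6744 = 220 μL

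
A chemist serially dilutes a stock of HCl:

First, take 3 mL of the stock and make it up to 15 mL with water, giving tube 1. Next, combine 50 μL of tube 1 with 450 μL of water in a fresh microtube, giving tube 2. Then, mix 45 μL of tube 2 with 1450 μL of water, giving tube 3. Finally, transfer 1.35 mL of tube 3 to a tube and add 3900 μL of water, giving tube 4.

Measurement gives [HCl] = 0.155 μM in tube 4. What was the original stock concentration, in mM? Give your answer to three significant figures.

Step 1: 3 mL brought to 15 mL → factor 15/3 = 5
Step 2: 50 μL + 450 μL = 500 μL total → factor 500/50 = 10
Step 3: 45 μL + 1450 μL = 1495 μL total → factor 1495/45 = 33.222
Step 4: 1.35 mL + 3900 μL = 5.25 mL total → factor 5.25/1.35 = 3.8889
Overall dilution factor = 5 × 10 × 33.222 × 3.8889 = 6459.9
Stock = 0.155 μM × 6459.9 = 1001 μM = 1.00 mM

1.00 mM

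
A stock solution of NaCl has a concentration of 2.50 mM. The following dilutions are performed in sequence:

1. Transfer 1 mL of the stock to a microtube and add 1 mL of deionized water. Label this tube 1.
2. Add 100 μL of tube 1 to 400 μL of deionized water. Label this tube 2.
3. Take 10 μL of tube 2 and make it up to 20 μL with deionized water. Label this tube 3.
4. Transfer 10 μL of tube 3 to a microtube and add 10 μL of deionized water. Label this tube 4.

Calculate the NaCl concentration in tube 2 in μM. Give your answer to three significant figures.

250 μM

Step 1: 1 mL + 1 mL = 2 mL total → factor 2/1 = 2
Step 2: 100 μL + 400 μL = 500 μL total → factor 500/100 = 5
Dilution factor through tube 2 = 2 × 5 = 10
[tube 2] = 2.50 mM / 10 = 0.2500 mM = 250 μM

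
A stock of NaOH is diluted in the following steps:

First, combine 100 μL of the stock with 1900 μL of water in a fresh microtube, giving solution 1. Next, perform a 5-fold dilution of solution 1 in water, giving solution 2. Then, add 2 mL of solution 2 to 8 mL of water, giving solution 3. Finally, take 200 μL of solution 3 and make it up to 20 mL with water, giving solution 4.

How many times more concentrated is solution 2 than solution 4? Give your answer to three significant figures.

Step 1: 100 μL + 1900 μL = 2000 μL total → factor 2000/100 = 20
Step 2: 5-fold → factor 5
Step 3: 2 mL + 8 mL = 10 mL total → factor 10/2 = 5
Step 4: 200 μL brought to 20 mL → factor 20000/200 = 100
Dilution factor to solution 2 = 100; to solution 4 = 50000
[solution 2]/[solution 4] = (factor to solution 4)/(factor to solution 2) = 50000/100 = 500

500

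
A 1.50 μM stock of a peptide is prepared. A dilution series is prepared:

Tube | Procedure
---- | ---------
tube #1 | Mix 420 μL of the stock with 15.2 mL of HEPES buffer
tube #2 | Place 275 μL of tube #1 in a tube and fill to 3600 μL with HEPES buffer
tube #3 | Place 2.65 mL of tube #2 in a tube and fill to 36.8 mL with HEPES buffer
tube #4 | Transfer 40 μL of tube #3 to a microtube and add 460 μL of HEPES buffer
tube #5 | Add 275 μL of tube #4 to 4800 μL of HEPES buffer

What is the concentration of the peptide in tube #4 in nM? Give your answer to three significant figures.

0.0177 nM

Step 1: 420 μL + 15.2 mL = 15620 μL total → factor 15620/420 = 37.19
Step 2: 275 μL brought to 3600 μL → factor 3600/275 = 13.091
Step 3: 2.65 mL brought to 36.8 mL → factor 36.8/2.65 = 13.887
Step 4: 40 μL + 460 μL = 500 μL total → factor 500/40 = 12.5
Dilution factor through tube #4 = 37.19 × 13.091 × 13.887 × 12.5 = 84511
[tube #4] = 1.50 μM / 84511 = 1.775 × 10^-5 μM = 0.0177 nM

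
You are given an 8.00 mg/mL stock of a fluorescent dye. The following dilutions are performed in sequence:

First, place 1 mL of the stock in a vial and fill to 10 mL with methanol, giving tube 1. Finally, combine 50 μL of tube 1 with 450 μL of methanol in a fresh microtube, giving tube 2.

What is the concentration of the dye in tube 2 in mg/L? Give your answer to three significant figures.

80.0 mg/L

Step 1: 1 mL brought to 10 mL → factor 10/1 = 10
Step 2: 50 μL + 450 μL = 500 μL total → factor 500/50 = 10
Overall dilution factor = 10 × 10 = 100
Final = 8.00 mg/mL / 100 = 0.08000 mg/mL = 80.0 mg/L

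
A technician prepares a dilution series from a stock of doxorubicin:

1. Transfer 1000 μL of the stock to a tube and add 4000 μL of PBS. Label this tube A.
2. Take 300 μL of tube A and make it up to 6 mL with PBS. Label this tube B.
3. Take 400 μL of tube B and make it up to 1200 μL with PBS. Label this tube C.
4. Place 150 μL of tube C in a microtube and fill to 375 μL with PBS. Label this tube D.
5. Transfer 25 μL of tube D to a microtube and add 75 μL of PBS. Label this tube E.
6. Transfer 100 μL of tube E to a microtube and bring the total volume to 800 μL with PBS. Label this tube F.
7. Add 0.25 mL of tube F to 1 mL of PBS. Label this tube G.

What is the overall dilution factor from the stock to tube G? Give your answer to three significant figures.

1.20 × 10^5

Step 1: 1000 μL + 4000 μL = 5000 μL total → factor 5000/1000 = 5
Step 2: 300 μL brought to 6 mL → factor 6000/300 = 20
Step 3: 400 μL brought to 1200 μL → factor 1200/400 = 3
Step 4: 150 μL brought to 375 μL → factor 375/150 = 2.5
Step 5: 25 μL + 75 μL = 100 μL total → factor 100/25 = 4
Step 6: 100 μL brought to 800 μL → factor 800/100 = 8
Step 7: 0.25 mL + 1 mL = 1.25 mL total → factor 1.25/0.25 = 5
Overall dilution factor = 5 × 20 × 3 × 2.5 × 4 × 8 × 5 = 1.2 × 10^5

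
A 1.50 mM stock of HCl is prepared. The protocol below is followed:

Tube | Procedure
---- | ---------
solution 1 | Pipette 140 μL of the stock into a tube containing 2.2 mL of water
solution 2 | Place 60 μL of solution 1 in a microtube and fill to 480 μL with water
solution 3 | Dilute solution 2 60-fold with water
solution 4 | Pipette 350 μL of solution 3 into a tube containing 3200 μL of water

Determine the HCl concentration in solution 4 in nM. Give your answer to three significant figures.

18.4 nM

Step 1: 140 μL + 2.2 mL = 2340 μL total → factor 2340/140 = 16.714
Step 2: 60 μL brought to 480 μL → factor 480/60 = 8
Step 3: 60-fold → factor 60
Step 4: 350 μL + 3200 μL = 3550 μL total → factor 3550/350 = 10.143
Overall dilution factor = 16.714 × 8 × 60 × 10.143 = 81375
Final = 1.50 mM / 81375 = 1.843 × 10^-5 mM = 18.4 nM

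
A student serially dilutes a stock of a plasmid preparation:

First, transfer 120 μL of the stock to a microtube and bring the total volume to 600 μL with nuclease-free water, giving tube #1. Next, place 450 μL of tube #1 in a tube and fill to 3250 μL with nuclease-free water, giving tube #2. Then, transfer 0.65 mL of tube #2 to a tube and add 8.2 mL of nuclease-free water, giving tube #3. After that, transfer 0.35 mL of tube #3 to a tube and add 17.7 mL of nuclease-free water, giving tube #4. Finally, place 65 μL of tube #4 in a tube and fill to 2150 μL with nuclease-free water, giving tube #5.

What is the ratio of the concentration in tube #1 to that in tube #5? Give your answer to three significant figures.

Step 1: 120 μL brought to 600 μL → factor 600/120 = 5
Step 2: 450 μL brought to 3250 μL → factor 3250/450 = 7.2222
Step 3: 0.65 mL + 8.2 mL = 8.85 mL total → factor 8.85/0.65 = 13.615
Step 4: 0.35 mL + 17.7 mL = 18.05 mL total → factor 18.05/0.35 = 51.571
Step 5: 65 μL brought to 2150 μL → factor 2150/65 = 33.077
Dilution factor to tube #1 = 5; to tube #5 = 8.387 × 10^5
[tube #1]/[tube #5] = (factor to tube #5)/(factor to tube #1) = 8.387 × 10^5/5 = 1.68 × 10^5

1.68 × 10^5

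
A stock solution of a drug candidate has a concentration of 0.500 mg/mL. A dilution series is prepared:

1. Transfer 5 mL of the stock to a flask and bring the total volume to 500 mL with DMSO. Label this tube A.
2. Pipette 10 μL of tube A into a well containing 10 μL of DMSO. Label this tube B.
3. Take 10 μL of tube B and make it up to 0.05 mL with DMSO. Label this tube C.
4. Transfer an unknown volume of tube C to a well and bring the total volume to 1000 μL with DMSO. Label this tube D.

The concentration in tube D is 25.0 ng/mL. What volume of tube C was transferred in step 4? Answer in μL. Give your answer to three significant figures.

Step 1: 5 mL brought to 500 mL → factor 500/5 = 100
Step 2: 10 μL + 10 μL = 20 μL total → factor 20/10 = 2
Step 3: 10 μL brought to 0.05 mL → factor 50/10 = 5
Step 4: v brought to 1000 μL → factor = 1000 μL/v
Product of known-step factors = 1000
Overall factor = 0.500 mg/mL / (25.0 ng/mL) = 20000
Step-4 factor = 20000 / 1000 = 20
v = 1000 μL / 20 = 50.0 μL

50.0 μL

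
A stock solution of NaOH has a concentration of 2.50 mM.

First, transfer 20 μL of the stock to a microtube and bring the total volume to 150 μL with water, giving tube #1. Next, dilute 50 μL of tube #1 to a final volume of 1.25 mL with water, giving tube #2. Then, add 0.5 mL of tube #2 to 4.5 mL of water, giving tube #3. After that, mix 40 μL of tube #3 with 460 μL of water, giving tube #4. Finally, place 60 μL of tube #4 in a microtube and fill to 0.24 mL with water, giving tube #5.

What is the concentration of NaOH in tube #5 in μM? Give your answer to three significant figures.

0.0267 μM

Step 1: 20 μL brought to 150 μL → factor 150/20 = 7.5
Step 2: 50 μL brought to 1.25 mL → factor 1250/50 = 25
Step 3: 0.5 mL + 4.5 mL = 5 mL total → factor 5/0.5 = 10
Step 4: 40 μL + 460 μL = 500 μL total → factor 500/40 = 12.5
Step 5: 60 μL brought to 0.24 mL → factor 240/60 = 4
Overall dilution factor = 7.5 × 25 × 10 × 12.5 × 4 = 93750
Final = 2.50 mM / 93750 = 2.667 × 10^-5 mM = 0.0267 μM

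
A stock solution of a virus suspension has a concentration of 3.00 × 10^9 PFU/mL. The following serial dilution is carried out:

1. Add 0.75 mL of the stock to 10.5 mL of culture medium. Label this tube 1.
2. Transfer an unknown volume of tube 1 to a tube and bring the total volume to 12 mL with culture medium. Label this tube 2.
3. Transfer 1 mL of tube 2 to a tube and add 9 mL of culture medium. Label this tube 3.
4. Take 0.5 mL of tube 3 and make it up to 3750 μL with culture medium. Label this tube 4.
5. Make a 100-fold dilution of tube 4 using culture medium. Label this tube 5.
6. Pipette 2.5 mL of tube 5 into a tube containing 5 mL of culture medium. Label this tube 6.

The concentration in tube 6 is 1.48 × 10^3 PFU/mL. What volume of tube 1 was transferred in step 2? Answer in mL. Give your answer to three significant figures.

Step 1: 0.75 mL + 10.5 mL = 11.25 mL total → factor 11.25/0.75 = 15
Step 2: v brought to 12 mL → factor = 12 mL/v
Step 3: 1 mL + 9 mL = 10 mL total → factor 10/1 = 10
Step 4: 0.5 mL brought to 3750 μL → factor 3.75/0.5 = 7.5
Step 5: 100-fold → factor 100
Step 6: 2.5 mL + 5 mL = 7.5 mL total → factor 7.5/2.5 = 3
Product of known-step factors = 3.375 × 10^5
Overall factor = 3.00 × 10^9 PFU/mL / (1.48 × 10^3 PFU/mL) = 2.027 × 10^6
Step-2 factor = 2.027 × 10^6 / 3.375 × 10^5 = 6.006
v = 12 mL / 6.006 = 2.00 mL

2.00 mL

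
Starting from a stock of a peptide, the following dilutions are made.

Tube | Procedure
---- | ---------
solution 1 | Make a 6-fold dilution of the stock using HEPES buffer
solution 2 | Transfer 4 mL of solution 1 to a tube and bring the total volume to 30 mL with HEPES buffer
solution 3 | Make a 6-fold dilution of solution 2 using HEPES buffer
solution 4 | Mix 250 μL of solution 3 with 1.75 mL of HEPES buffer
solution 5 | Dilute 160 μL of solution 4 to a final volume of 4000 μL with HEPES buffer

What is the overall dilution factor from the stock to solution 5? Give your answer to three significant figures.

5.40 × 10^4

Step 1: 6-fold → factor 6
Step 2: 4 mL brought to 30 mL → factor 30/4 = 7.5
Step 3: 6-fold → factor 6
Step 4: 250 μL + 1.75 mL = 2000 μL total → factor 2000/250 = 8
Step 5: 160 μL brought to 4000 μL → factor 4000/160 = 25
Overall dilution factor = 6 × 7.5 × 6 × 8 × 25 = 54000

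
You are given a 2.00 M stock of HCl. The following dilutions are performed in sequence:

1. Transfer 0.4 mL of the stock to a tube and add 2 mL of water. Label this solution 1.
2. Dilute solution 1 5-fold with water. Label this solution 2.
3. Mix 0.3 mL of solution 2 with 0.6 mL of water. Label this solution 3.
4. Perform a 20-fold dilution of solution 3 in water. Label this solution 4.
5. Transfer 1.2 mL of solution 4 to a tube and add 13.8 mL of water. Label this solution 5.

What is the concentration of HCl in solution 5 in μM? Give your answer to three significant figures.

Step 1: 0.4 mL + 2 mL = 2.4 mL total → factor 2.4/0.4 = 6
Step 2: 5-fold → factor 5
Step 3: 0.3 mL + 0.6 mL = 0.9 mL total → factor 0.9/0.3 = 3
Step 4: 20-fold → factor 20
Step 5: 1.2 mL + 13.8 mL = 15 mL total → factor 15/1.2 = 12.5
Overall dilution factor = 6 × 5 × 3 × 20 × 12.5 = 22500
Final = 2.00 M / 22500 = 8.889 × 10^-5 M = 88.9 μM

88.9 μM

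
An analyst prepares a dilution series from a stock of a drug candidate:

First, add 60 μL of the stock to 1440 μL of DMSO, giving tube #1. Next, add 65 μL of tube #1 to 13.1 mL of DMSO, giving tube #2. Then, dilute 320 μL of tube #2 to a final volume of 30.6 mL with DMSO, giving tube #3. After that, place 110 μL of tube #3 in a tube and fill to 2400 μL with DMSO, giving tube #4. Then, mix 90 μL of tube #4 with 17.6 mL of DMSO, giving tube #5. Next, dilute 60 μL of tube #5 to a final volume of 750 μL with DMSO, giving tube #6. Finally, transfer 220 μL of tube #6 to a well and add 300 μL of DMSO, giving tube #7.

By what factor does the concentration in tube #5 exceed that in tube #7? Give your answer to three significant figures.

29.5

Step 1: 60 μL + 1440 μL = 1500 μL total → factor 1500/60 = 25
Step 2: 65 μL + 13.1 mL = 13165 μL total → factor 13165/65 = 202.54
Step 3: 320 μL brought to 30.6 mL → factor 30600/320 = 95.625
Step 4: 110 μL brought to 2400 μL → factor 2400/110 = 21.818
Step 5: 90 μL + 17.6 mL = 17690 μL total → factor 17690/90 = 196.56
Step 6: 60 μL brought to 750 μL → factor 750/60 = 12.5
Step 7: 220 μL + 300 μL = 520 μL total → factor 520/220 = 2.3636
Dilution factor to tube #5 = 2.0765 × 10^9; to tube #7 = 6.135 × 10^10
[tube #5]/[tube #7] = (factor to tube #7)/(factor to tube #5) = 6.135 × 10^10/2.0765 × 10^9 = 29.5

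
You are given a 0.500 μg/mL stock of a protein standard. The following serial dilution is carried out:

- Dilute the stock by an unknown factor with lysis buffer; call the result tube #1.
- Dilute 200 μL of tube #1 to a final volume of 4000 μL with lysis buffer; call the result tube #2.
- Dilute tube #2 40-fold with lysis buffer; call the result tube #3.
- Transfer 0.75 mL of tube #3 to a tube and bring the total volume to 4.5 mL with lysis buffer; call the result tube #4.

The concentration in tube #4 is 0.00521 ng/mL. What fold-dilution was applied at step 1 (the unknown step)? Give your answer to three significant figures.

Step 1: unknown factor x
Step 2: 200 μL brought to 4000 μL → factor 4000/200 = 20
Step 3: 40-fold → factor 40
Step 4: 0.75 mL brought to 4.5 mL → factor 4.5/0.75 = 6
Product of known-step factors = 4800
Overall factor = 0.500 μg/mL / (0.00521 ng/mL) = 95969
x = 95969 / 4800 = 20.0

20.0-fold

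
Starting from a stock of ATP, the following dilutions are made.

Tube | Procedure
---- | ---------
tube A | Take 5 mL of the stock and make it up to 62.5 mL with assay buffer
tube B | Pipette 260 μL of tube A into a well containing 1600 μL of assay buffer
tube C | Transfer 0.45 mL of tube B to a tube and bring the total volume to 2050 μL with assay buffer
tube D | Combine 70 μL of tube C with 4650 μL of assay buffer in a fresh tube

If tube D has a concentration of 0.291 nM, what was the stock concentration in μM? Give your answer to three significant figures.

Step 1: 5 mL brought to 62.5 mL → factor 62.5/5 = 12.5
Step 2: 260 μL + 1600 μL = 1860 μL total → factor 1860/260 = 7.1538
Step 3: 0.45 mL brought to 2050 μL → factor 2.05/0.45 = 4.5556
Step 4: 70 μL + 4650 μL = 4720 μL total → factor 4720/70 = 67.429
Overall dilution factor = 12.5 × 7.1538 × 4.5556 × 67.429 = 27468
Stock = 0.291 nM × 27468 = 7993 nM = 7.99 μM

7.99 μM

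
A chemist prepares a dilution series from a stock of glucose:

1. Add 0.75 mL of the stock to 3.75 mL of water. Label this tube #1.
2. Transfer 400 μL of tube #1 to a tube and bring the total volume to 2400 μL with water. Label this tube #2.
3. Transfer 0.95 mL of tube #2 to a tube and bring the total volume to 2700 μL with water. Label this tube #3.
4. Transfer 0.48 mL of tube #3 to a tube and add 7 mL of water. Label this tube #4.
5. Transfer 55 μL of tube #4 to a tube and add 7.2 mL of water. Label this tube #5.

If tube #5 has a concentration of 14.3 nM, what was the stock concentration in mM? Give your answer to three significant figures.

Step 1: 0.75 mL + 3.75 mL = 4.5 mL total → factor 4.5/0.75 = 6
Step 2: 400 μL brought to 2400 μL → factor 2400/400 = 6
Step 3: 0.95 mL brought to 2700 μL → factor 2.7/0.95 = 2.8421
Step 4: 0.48 mL + 7 mL = 7.48 mL total → factor 7.48/0.48 = 15.583
Step 5: 55 μL + 7.2 mL = 7255 μL total → factor 7255/55 = 131.91
Overall dilution factor = 6 × 6 × 2.8421 × 15.583 × 131.91 = 2.1032 × 10^5
Stock = 14.3 nM × 2.1032 × 10^5 = 3.008 × 10^6 nM = 3.01 mM

3.01 mM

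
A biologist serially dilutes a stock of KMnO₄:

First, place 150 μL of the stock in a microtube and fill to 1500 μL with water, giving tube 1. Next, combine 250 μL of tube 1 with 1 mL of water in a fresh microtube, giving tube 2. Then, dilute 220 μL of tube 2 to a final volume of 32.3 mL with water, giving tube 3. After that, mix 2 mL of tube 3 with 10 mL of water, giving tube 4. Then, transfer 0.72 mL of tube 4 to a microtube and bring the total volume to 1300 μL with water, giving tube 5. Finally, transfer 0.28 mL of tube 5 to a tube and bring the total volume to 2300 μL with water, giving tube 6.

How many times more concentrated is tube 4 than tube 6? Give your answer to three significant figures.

Step 1: 150 μL brought to 1500 μL → factor 1500/150 = 10
Step 2: 250 μL + 1 mL = 1250 μL total → factor 1250/250 = 5
Step 3: 220 μL brought to 32.3 mL → factor 32300/220 = 146.82
Step 4: 2 mL + 10 mL = 12 mL total → factor 12/2 = 6
Step 5: 0.72 mL brought to 1300 μL → factor 1.3/0.72 = 1.8056
Step 6: 0.28 mL brought to 2300 μL → factor 2.3/0.28 = 8.2143
Dilution factor to tube 4 = 44045; to tube 6 = 6.5325 × 10^5
[tube 4]/[tube 6] = (factor to tube 6)/(factor to tube 4) = 6.5325 × 10^5/44045 = 14.8

14.8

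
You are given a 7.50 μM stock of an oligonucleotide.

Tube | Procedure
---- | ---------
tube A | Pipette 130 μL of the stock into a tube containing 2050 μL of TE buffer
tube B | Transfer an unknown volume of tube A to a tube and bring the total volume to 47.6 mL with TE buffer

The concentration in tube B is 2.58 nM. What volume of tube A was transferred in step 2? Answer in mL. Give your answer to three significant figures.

Step 1: 130 μL + 2050 μL = 2180 μL total → factor 2180/130 = 16.769
Step 2: v brought to 47.6 mL → factor = 47.6 mL/v
Product of known-step factors = 16.769
Overall factor = 7.50 μM / (2.58 nM) = 2907
Step-2 factor = 2907 / 16.769 = 173.35
v = 47.6 mL / 173.35 = 0.275 mL

0.275 mL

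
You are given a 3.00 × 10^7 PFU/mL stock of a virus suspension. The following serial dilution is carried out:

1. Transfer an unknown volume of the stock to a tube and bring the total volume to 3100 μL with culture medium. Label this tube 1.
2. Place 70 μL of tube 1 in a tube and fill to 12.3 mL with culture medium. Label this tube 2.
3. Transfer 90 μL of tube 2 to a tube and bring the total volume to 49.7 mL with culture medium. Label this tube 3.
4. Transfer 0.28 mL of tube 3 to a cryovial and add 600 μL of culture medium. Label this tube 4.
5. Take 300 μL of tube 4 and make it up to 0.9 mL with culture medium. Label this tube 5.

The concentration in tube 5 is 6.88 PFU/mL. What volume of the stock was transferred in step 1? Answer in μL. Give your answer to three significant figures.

Step 1: v brought to 3100 μL → factor = 3100 μL/v
Step 2: 70 μL brought to 12.3 mL → factor 12300/70 = 175.71
Step 3: 90 μL brought to 49.7 mL → factor 49700/90 = 552.22
Step 4: 0.28 mL + 600 μL = 0.88 mL total → factor 0.88/0.28 = 3.1429
Step 5: 300 μL brought to 0.9 mL → factor 900/300 = 3
Product of known-step factors = 9.1489 × 10^5
Overall factor = 3.00 × 10^7 PFU/mL / (6.88 PFU/mL) = 4.3605 × 10^6
Step-1 factor = 4.3605 × 10^6 / 9.1489 × 10^5 = 4.7661
v = 3100 μL / 4.7661 = 650 μL

650 μL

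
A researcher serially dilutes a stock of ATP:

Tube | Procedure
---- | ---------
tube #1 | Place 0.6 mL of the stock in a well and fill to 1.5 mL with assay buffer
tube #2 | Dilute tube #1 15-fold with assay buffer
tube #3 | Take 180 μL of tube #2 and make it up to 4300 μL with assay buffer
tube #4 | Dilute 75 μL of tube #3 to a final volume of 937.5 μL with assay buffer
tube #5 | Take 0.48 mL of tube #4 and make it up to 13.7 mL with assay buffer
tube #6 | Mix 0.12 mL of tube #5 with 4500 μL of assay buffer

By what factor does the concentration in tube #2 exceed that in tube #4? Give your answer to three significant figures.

Step 1: 0.6 mL brought to 1.5 mL → factor 1.5/0.6 = 2.5
Step 2: 15-fold → factor 15
Step 3: 180 μL brought to 4300 μL → factor 4300/180 = 23.889
Step 4: 75 μL brought to 937.5 μL → factor 937.5/75 = 12.5
Dilution factor to tube #2 = 37.5; to tube #4 = 11198
[tube #2]/[tube #4] = (factor to tube #4)/(factor to tube #2) = 11198/37.5 = 299

299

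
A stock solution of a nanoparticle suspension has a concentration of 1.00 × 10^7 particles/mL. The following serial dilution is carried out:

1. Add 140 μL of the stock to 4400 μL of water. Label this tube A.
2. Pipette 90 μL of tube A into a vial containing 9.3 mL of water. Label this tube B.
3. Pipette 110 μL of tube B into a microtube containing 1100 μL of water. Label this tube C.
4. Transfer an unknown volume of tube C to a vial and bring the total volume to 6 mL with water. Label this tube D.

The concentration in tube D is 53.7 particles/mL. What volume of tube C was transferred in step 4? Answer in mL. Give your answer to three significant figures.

1.20 mL

Step 1: 140 μL + 4400 μL = 4540 μL total → factor 4540/140 = 32.429
Step 2: 90 μL + 9.3 mL = 9390 μL total → factor 9390/90 = 104.33
Step 3: 110 μL + 1100 μL = 1210 μL total → factor 1210/110 = 11
Step 4: v brought to 6 mL → factor = 6 mL/v
Product of known-step factors = 37217
Overall factor = 1.00 × 10^7 particles/mL / (53.7 particles/mL) = 1.8622 × 10^5
Step-4 factor = 1.8622 × 10^5 / 37217 = 5.0036
v = 6 mL / 5.0036 = 1.20 mL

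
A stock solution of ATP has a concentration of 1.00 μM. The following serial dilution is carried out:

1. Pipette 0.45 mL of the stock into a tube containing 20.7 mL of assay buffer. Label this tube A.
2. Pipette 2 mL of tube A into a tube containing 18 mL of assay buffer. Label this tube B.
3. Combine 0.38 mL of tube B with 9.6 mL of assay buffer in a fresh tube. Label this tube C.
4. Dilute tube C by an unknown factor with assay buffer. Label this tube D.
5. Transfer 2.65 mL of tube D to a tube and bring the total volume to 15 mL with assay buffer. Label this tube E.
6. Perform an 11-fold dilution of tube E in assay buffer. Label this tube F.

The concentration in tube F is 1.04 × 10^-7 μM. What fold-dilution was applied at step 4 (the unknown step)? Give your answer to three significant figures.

Step 1: 0.45 mL + 20.7 mL = 21.15 mL total → factor 21.15/0.45 = 47
Step 2: 2 mL + 18 mL = 20 mL total → factor 20/2 = 10
Step 3: 0.38 mL + 9.6 mL = 9.98 mL total → factor 9.98/0.38 = 26.263
Step 4: unknown factor x
Step 5: 2.65 mL brought to 15 mL → factor 15/2.65 = 5.6604
Step 6: 11-fold → factor 11
Product of known-step factors = 7.6857 × 10^5
Overall factor = 1.00 μM / (1.04 × 10^-7 μM) = 9.6154 × 10^6
x = 9.6154 × 10^6 / 7.6857 × 10^5 = 12.5

12.5-fold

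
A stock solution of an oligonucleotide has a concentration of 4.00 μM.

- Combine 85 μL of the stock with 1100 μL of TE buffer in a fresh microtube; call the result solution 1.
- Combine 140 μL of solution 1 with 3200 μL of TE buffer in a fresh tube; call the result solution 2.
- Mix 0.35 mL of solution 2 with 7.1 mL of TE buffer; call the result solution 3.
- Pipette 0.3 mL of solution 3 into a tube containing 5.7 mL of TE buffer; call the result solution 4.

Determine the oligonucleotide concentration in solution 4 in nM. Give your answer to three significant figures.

Step 1: 85 μL + 1100 μL = 1185 μL total → factor 1185/85 = 13.941
Step 2: 140 μL + 3200 μL = 3340 μL total → factor 3340/140 = 23.857
Step 3: 0.35 mL + 7.1 mL = 7.45 mL total → factor 7.45/0.35 = 21.286
Step 4: 0.3 mL + 5.7 mL = 6 mL total → factor 6/0.3 = 20
Overall dilution factor = 13.941 × 23.857 × 21.286 × 20 = 1.4159 × 10^5
Final = 4.00 μM / 1.4159 × 10^5 = 2.825 × 10^-5 μM = 0.0283 nM

0.0283 nM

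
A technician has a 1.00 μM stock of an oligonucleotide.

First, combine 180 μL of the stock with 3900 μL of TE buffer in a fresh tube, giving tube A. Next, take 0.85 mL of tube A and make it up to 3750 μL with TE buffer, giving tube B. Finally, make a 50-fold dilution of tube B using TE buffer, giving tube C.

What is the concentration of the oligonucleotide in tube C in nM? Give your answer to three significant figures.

Step 1: 180 μL + 3900 μL = 4080 μL total → factor 4080/180 = 22.667
Step 2: 0.85 mL brought to 3750 μL → factor 3.75/0.85 = 4.4118
Step 3: 50-fold → factor 50
Overall dilution factor = 22.667 × 4.4118 × 50 = 5000
Final = 1.00 μM / 5000 = 0.0002000 μM = 0.200 nM

0.200 nM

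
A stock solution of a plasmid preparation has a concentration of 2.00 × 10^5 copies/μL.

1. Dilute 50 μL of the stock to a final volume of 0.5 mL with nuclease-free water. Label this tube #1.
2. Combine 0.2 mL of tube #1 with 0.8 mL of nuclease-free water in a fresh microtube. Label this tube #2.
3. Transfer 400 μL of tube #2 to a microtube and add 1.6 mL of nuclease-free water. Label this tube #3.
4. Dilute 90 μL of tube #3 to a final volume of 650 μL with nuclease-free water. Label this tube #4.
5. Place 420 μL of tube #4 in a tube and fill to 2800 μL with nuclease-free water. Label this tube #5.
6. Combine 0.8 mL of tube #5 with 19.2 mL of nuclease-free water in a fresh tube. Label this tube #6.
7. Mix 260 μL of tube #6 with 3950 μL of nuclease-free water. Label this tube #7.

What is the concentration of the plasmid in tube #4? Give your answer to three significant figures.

Step 1: 50 μL brought to 0.5 mL → factor 500/50 = 10
Step 2: 0.2 mL + 0.8 mL = 1 mL total → factor 1/0.2 = 5
Step 3: 400 μL + 1.6 mL = 2000 μL total → factor 2000/400 = 5
Step 4: 90 μL brought to 650 μL → factor 650/90 = 7.2222
Dilution factor through tube #4 = 10 × 5 × 5 × 7.2222 = 1805.6
[tube #4] = 2.00 × 10^5 copies/μL / 1805.6 = 111 copies/μL

111 copies/μL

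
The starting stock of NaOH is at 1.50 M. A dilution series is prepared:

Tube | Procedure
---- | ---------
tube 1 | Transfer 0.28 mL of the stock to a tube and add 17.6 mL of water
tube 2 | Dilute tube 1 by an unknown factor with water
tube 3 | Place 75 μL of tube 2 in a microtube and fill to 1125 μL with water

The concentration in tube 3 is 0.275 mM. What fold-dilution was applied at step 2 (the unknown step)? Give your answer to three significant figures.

5.69-fold

Step 1: 0.28 mL + 17.6 mL = 17.88 mL total → factor 17.88/0.28 = 63.857
Step 2: unknown factor x
Step 3: 75 μL brought to 1125 μL → factor 1125/75 = 15
Product of known-step factors = 957.86
Overall factor = 1.50 M / (0.275 mM) = 5454.5
x = 5454.5 / 957.86 = 5.69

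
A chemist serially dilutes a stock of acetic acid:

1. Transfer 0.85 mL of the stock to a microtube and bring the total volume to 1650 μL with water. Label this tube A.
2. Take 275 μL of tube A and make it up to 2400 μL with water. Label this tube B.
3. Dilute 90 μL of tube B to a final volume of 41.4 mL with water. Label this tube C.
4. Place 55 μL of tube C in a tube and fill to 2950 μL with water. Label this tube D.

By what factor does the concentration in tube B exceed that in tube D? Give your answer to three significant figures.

Step 1: 0.85 mL brought to 1650 μL → factor 1.65/0.85 = 1.9412
Step 2: 275 μL brought to 2400 μL → factor 2400/275 = 8.7273
Step 3: 90 μL brought to 41.4 mL → factor 41400/90 = 460
Step 4: 55 μL brought to 2950 μL → factor 2950/55 = 53.636
Dilution factor to tube B = 16.941; to tube D = 4.1799 × 10^5
[tube B]/[tube D] = (factor to tube D)/(factor to tube B) = 4.1799 × 10^5/16.941 = 2.47 × 10^4

2.47 × 10^4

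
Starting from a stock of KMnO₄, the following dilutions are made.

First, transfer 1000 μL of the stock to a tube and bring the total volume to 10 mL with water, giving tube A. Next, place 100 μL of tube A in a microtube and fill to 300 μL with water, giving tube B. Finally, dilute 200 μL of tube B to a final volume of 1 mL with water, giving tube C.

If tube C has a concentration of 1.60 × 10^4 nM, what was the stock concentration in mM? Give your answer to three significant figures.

2.40 mM

Step 1: 1000 μL brought to 10 mL → factor 10000/1000 = 10
Step 2: 100 μL brought to 300 μL → factor 300/100 = 3
Step 3: 200 μL brought to 1 mL → factor 1000/200 = 5
Overall dilution factor = 10 × 3 × 5 = 150
Stock = 1.60 × 10^4 nM × 150 = 2.400 × 10^6 nM = 2.40 mM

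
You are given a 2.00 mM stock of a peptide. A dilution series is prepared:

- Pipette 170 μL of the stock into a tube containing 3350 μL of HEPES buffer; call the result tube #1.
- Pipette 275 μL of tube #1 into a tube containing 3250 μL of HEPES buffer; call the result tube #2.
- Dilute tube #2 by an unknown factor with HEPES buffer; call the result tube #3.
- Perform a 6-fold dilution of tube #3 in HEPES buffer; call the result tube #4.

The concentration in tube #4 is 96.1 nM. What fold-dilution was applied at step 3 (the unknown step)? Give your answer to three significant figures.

13.1-fold

Step 1: 170 μL + 3350 μL = 3520 μL total → factor 3520/170 = 20.706
Step 2: 275 μL + 3250 μL = 3525 μL total → factor 3525/275 = 12.818
Step 3: unknown factor x
Step 4: 6-fold → factor 6
Product of known-step factors = 1592.5
Overall factor = 2.00 mM / (96.1 nM) = 20812
x = 20812 / 1592.5 = 13.1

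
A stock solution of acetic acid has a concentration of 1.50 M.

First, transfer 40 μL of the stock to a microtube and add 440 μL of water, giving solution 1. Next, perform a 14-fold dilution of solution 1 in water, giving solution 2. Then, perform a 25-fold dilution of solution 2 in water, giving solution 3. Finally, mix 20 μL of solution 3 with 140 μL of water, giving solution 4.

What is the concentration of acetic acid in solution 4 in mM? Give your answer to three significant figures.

Step 1: 40 μL + 440 μL = 480 μL total → factor 480/40 = 12
Step 2: 14-fold → factor 14
Step 3: 25-fold → factor 25
Step 4: 20 μL + 140 μL = 160 μL total → factor 160/20 = 8
Overall dilution factor = 12 × 14 × 25 × 8 = 33600
Final = 1.50 M / 33600 = 4.464 × 10^-5 M = 0.0446 mM

0.0446 mM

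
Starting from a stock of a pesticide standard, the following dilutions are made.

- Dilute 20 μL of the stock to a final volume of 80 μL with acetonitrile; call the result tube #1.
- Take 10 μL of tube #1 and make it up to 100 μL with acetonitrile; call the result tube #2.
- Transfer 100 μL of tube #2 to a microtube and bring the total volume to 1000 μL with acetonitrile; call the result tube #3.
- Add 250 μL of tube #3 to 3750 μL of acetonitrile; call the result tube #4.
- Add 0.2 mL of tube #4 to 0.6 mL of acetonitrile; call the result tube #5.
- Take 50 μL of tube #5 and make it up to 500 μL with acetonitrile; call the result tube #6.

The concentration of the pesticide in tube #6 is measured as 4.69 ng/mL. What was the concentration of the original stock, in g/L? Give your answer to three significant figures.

1.20 g/L

Step 1: 20 μL brought to 80 μL → factor 80/20 = 4
Step 2: 10 μL brought to 100 μL → factor 100/10 = 10
Step 3: 100 μL brought to 1000 μL → factor 1000/100 = 10
Step 4: 250 μL + 3750 μL = 4000 μL total → factor 4000/250 = 16
Step 5: 0.2 mL + 0.6 mL = 0.8 mL total → factor 0.8/0.2 = 4
Step 6: 50 μL brought to 500 μL → factor 500/50 = 10
Overall dilution factor = 4 × 10 × 10 × 16 × 4 × 10 = 2.56 × 10^5
Stock = 4.69 ng/mL × 2.56 × 10^5 = 1.201 × 10^6 ng/mL = 1.20 g/L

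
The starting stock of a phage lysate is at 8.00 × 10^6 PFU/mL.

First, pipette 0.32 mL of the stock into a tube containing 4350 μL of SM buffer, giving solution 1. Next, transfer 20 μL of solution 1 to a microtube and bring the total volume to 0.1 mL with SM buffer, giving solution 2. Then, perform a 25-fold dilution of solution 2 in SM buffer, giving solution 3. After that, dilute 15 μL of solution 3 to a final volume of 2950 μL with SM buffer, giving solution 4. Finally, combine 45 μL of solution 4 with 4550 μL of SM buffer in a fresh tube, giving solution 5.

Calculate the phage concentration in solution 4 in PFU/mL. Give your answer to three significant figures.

22.3 PFU/mL

Step 1: 0.32 mL + 4350 μL = 4.67 mL total → factor 4.67/0.32 = 14.594
Step 2: 20 μL brought to 0.1 mL → factor 100/20 = 5
Step 3: 25-fold → factor 25
Step 4: 15 μL brought to 2950 μL → factor 2950/15 = 196.67
Dilution factor through solution 4 = 14.594 × 5 × 25 × 196.67 = 3.5876 × 10^5
[solution 4] = 8.00 × 10^6 PFU/mL / 3.5876 × 10^5 = 22.3 PFU/mL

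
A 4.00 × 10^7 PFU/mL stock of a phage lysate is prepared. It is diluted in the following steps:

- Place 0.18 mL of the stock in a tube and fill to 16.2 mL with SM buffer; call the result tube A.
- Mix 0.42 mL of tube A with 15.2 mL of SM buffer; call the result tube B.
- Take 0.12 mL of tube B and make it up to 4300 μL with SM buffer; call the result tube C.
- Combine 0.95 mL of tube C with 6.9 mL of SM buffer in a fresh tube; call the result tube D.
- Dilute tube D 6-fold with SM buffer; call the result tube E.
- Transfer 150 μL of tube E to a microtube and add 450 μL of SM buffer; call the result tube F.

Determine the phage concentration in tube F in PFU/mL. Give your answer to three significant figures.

1.68 PFU/mL

Step 1: 0.18 mL brought to 16.2 mL → factor 16.2/0.18 = 90
Step 2: 0.42 mL + 15.2 mL = 15.62 mL total → factor 15.62/0.42 = 37.19
Step 3: 0.12 mL brought to 4300 μL → factor 4.3/0.12 = 35.833
Step 4: 0.95 mL + 6.9 mL = 7.85 mL total → factor 7.85/0.95 = 8.2632
Step 5: 6-fold → factor 6
Step 6: 150 μL + 450 μL = 600 μL total → factor 600/150 = 4
Overall dilution factor = 90 × 37.19 × 35.833 × 8.2632 × 6 × 4 = 2.3786 × 10^7
Final = 4.00 × 10^7 PFU/mL / 2.3786 × 10^7 = 1.68 PFU/mL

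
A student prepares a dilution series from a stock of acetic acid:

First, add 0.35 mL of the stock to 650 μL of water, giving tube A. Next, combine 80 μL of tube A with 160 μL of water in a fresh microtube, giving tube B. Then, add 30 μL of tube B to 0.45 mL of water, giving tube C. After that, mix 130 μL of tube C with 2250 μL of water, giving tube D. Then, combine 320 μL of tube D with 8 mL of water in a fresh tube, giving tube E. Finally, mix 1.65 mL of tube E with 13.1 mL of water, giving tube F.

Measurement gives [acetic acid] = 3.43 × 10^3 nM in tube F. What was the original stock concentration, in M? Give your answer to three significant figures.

2.00 M

Step 1: 0.35 mL + 650 μL = 1 mL total → factor 1/0.35 = 2.8571
Step 2: 80 μL + 160 μL = 240 μL total → factor 240/80 = 3
Step 3: 30 μL + 0.45 mL = 480 μL total → factor 480/30 = 16
Step 4: 130 μL + 2250 μL = 2380 μL total → factor 2380/130 = 18.308
Step 5: 320 μL + 8 mL = 8320 μL total → factor 8320/320 = 26
Step 6: 1.65 mL + 13.1 mL = 14.75 mL total → factor 14.75/1.65 = 8.9394
Overall dilution factor = 2.8571 × 3 × 16 × 18.308 × 26 × 8.9394 = 5.8356 × 10^5
Stock = 3.43 × 10^3 nM × 5.8356 × 10^5 = 2.002 × 10^9 nM = 2.00 M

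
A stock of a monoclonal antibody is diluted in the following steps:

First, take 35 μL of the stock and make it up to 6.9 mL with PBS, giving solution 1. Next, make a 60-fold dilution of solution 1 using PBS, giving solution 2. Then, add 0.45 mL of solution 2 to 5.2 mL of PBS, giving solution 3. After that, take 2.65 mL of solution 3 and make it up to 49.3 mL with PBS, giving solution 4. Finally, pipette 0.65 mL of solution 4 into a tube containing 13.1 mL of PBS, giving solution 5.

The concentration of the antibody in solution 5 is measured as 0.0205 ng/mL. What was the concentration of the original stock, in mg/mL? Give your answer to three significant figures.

Step 1: 35 μL brought to 6.9 mL → factor 6900/35 = 197.14
Step 2: 60-fold → factor 60
Step 3: 0.45 mL + 5.2 mL = 5.65 mL total → factor 5.65/0.45 = 12.556
Step 4: 2.65 mL brought to 49.3 mL → factor 49.3/2.65 = 18.604
Step 5: 0.65 mL + 13.1 mL = 13.75 mL total → factor 13.75/0.65 = 21.154
Overall dilution factor = 197.14 × 60 × 12.556 × 18.604 × 21.154 = 5.8447 × 10^7
Stock = 0.0205 ng/mL × 5.8447 × 10^7 = 1.198 × 10^6 ng/mL = 1.20 mg/mL

1.20 mg/mL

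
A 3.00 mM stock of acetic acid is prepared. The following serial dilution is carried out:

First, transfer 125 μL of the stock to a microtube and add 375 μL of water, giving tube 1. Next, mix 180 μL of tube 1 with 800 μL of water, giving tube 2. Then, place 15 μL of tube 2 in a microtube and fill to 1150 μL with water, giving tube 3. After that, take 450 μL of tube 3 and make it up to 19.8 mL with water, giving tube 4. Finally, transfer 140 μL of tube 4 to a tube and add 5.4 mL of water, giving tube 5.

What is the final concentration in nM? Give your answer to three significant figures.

1.03 nM

Step 1: 125 μL + 375 μL = 500 μL total → factor 500/125 = 4
Step 2: 180 μL + 800 μL = 980 μL total → factor 980/180 = 5.4444
Step 3: 15 μL brought to 1150 μL → factor 1150/15 = 76.667
Step 4: 450 μL brought to 19.8 mL → factor 19800/450 = 44
Step 5: 140 μL + 5.4 mL = 5540 μL total → factor 5540/140 = 39.571
Overall dilution factor = 4 × 5.4444 × 76.667 × 44 × 39.571 = 2.9071 × 10^6
Final = 3.00 mM / 2.9071 × 10^6 = 1.032 × 10^-6 mM = 1.03 nM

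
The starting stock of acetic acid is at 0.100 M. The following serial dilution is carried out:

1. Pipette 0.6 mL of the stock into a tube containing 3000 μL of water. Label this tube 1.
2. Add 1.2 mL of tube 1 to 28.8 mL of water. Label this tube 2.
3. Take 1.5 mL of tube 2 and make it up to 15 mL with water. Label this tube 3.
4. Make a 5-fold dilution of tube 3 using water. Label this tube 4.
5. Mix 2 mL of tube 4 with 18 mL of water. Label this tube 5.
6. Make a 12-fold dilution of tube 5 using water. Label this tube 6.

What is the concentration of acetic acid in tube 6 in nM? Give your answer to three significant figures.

Step 1: 0.6 mL + 3000 μL = 3.6 mL total → factor 3.6/0.6 = 6
Step 2: 1.2 mL + 28.8 mL = 30 mL total → factor 30/1.2 = 25
Step 3: 1.5 mL brought to 15 mL → factor 15/1.5 = 10
Step 4: 5-fold → factor 5
Step 5: 2 mL + 18 mL = 20 mL total → factor 20/2 = 10
Step 6: 12-fold → factor 12
Overall dilution factor = 6 × 25 × 10 × 5 × 10 × 12 = 9 × 10^5
Final = 0.100 M / 9 × 10^5 = 1.111 × 10^-7 M = 111 nM

111 nM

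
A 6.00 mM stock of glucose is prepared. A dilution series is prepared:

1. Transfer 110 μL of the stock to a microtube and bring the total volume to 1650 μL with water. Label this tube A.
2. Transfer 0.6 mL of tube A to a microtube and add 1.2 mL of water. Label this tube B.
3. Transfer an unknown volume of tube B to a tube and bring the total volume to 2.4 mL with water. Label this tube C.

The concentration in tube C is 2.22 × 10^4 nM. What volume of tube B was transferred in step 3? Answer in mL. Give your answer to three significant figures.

0.400 mL

Step 1: 110 μL brought to 1650 μL → factor 1650/110 = 15
Step 2: 0.6 mL + 1.2 mL = 1.8 mL total → factor 1.8/0.6 = 3
Step 3: v brought to 2.4 mL → factor = 2.4 mL/v
Product of known-step factors = 45
Overall factor = 6.00 mM / (2.22 × 10^4 nM) = 270.27
Step-3 factor = 270.27 / 45 = 6.006
v = 2.4 mL / 6.006 = 0.400 mL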